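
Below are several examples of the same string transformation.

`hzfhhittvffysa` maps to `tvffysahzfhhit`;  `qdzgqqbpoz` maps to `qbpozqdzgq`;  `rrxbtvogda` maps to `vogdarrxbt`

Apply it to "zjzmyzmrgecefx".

rgecefxzjzmyzm

In each case the input is transformed by: swap the front and back halves of the string.
Doing the same to "zjzmyzmrgecefx": "rgecefxzjzmyzm".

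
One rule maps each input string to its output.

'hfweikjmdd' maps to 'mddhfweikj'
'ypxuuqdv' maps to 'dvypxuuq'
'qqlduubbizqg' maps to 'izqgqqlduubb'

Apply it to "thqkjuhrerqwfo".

The rule is to move the first 2 characters to the end (rotate left by 2), then swap the front and back halves of the string.
"thqkjuhrerqwfo" → "rqwfothqkjuhre".

rqwfothqkjuhre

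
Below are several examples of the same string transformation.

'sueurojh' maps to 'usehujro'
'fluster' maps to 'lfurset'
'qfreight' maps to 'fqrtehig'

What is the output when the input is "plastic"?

lpacsit

Each output is the input with this applied: move the first character to the end, then take characters alternately from the front and the back (1st, last, 2nd, 2nd-last, ...).
For "plastic" the result is "lpacsit".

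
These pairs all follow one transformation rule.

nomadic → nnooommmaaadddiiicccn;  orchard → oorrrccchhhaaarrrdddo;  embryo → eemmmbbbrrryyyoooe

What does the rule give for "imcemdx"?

What's happening: repeat every character 3 times, then move the first character to the end.
For "imcemdx" the result is "iimmmccceeemmmdddxxxi".

iimmmccceeemmmdddxxxi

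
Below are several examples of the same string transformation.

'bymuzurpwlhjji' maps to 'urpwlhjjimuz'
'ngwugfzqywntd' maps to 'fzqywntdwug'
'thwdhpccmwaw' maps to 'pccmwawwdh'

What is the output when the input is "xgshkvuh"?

vuhshk

In each case the input is transformed by: delete the first 2 characters, then move the first 3 characters to the end (rotate left by 3).
On "xgshkvuh": the first step gives "shkvuh", and the second then gives "vuhshk".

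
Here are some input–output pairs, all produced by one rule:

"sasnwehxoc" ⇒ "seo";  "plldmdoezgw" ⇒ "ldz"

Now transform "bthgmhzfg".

hhg

Each output is the input with this applied: keep one character in every 3, starting at position 3 (positions 3rd, 6th, 9th, ...).
On "bthgmhzfg" that produces "hhg".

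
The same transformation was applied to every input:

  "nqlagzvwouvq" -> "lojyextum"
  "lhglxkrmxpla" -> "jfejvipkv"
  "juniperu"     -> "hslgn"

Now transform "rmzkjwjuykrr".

pkxihuhsw

The rule is to delete the last 3 characters, then shift every letter 2 places backward in the alphabet (wrapping around).
On "rmzkjwjuykrr": the first step gives "rmzkjwjuy", and the second then gives "pkxihuhsw".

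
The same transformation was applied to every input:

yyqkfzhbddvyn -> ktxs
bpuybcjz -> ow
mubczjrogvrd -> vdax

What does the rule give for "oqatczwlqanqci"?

Looking at the pairs, the operation is to shift every letter 6 places backward in the alphabet (wrapping around), then keep one character in every 3, starting at position 3 (positions 3rd, 6th, 9th, ...).
On "oqatczwlqanqci": the first step gives "ikunwtqfkuhkwc", and the second then gives "utkk".

utkk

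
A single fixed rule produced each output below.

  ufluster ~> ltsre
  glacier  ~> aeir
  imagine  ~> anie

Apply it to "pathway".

tawy

In each case the input is transformed by: swap each adjacent pair of characters (1↔2, 3↔4, ...), then delete the first 3 characters.
On "pathway": the first step gives "aphtawy", and the second then gives "tawy".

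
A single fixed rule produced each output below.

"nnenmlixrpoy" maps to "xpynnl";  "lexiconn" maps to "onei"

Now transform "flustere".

eels

The transformation: swap the front and back halves of the string, then keep every other character starting from the second (positions 2nd, 4th, 6th, ...).
Applying both steps to "flustere": "tereflus", then "eels".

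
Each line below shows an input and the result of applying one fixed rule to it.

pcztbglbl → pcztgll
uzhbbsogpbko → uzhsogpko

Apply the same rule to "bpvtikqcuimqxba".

pvtikqcuimqxa

What's happening: remove every "b".
"bpvtikqcuimqxba" → "pvtikqcuimqxa".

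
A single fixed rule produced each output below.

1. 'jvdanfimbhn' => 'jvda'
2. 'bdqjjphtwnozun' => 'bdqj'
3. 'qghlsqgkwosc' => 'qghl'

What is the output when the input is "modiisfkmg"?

modi

What's happening: keep only the first 4 characters.
Applying that to "modiisfkmg" gives "modi".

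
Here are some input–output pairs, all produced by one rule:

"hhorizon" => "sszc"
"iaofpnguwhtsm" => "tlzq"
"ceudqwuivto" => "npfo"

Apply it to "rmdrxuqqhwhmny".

cxoc

The rule is to shift every letter 11 places forward in the alphabet (wrapping around), then keep only the first 4 characters.
"rmdrxuqqhwhmny" → "cxocifbbshsxyj" → "cxoc".
(Check on "ceudqwuivto": → "npfobhftgez" → "npfo" ✓)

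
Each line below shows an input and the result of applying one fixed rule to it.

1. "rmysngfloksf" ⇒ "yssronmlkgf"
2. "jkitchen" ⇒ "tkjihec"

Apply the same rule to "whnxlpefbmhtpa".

xwtppnmlhhfeb

Looking at the pairs, the operation is to delete the last character, then sort the characters into reverse alphabetical order.
On "whnxlpefbmhtpa": the first step gives "whnxlpefbmhtp", and the second then gives "xwtppnmlhhfeb".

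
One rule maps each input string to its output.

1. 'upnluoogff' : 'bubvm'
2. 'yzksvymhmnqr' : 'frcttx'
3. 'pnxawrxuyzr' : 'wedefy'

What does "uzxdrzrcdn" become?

In each case the input is transformed by: keep every other character starting from the first (positions 1st, 3rd, 5th, ...), then shift every letter 7 places forward in the alphabet (wrapping around).
"uzxdrzrcdn" → "uxrrd" → "beyyk".

beyyk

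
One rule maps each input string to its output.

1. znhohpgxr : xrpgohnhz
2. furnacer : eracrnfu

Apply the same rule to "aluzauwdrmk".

What's happening: reverse the string, then swap each adjacent pair of characters (1↔2, 3↔4, ...).
For "aluzauwdrmk", step one produces "kmrdwuazula"; step two turns that into "mkdruwzalua".

mkdruwzalua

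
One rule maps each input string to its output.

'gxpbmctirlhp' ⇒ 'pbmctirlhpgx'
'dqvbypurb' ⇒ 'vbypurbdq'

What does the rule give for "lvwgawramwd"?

The pattern: move the first 2 characters to the end (rotate left by 2).
So "lvwgawramwd" becomes "wgawramwdlv".

wgawramwdlv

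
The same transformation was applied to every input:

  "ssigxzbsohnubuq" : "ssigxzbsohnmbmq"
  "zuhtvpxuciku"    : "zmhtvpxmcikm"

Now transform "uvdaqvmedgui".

The pattern: replace every "u" with "m".
"uvdaqvmedgui" → "mvdaqvmedgmi".

mvdaqvmedgmi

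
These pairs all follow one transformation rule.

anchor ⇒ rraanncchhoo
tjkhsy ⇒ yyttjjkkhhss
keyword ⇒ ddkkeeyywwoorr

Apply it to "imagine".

eeiimmaaggiinn

In each case the input is transformed by: double every character, then move the last 2 characters to the front (rotate right by 2).
Starting from "imagine": after the first operation, "iimmaaggiinnee"; after the second, "eeiimmaaggiinn".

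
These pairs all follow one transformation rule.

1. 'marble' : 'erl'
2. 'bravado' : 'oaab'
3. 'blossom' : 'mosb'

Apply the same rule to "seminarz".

zmnr

The rule is to swap the first and last characters, then keep every other character starting from the first (positions 1st, 3rd, 5th, ...).
For "seminarz", step one produces "zeminars"; step two turns that into "zmnr".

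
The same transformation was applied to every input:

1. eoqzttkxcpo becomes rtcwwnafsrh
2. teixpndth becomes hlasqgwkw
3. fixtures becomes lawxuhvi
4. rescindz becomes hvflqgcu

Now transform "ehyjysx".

Each output is the input with this applied: move the first character to the end, then shift every letter 3 places forward in the alphabet (wrapping around).
Applying both steps to "ehyjysx": "hyjysxe", then "kbmbvah".
(Check on "fixtures": → "ixturesf" → "lawxuhvi" ✓)

kbmbvah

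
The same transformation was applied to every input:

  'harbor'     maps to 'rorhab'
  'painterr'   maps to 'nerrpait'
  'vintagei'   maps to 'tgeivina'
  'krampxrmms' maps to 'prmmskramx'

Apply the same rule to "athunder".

uderathn

In each case the input is transformed by: swap the front and back halves of the string, then swap the first and last characters.
Applying both steps to "athunder": "nderathu", then "uderathn".
(Check on "harbor": → "borhar" → "rorhab" ✓)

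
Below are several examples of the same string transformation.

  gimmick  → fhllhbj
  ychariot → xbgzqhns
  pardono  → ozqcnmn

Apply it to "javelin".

izudkhm

What's happening: shift every letter 1 place backward in the alphabet (wrapping around).
So "javelin" becomes "izudkhm".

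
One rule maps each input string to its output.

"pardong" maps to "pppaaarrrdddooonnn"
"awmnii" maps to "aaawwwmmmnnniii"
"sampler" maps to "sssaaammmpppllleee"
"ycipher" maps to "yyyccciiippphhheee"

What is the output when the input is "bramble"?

The pattern: repeat every character 3 times, then delete the last 3 characters.
"bramble" → "bbbrrraaammmbbbllleee" → "bbbrrraaammmbbblll".

bbbrrraaammmbbblll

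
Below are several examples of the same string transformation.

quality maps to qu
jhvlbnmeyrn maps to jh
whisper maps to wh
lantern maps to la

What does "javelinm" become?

The rule is to keep only the first 2 characters.
For "javelinm" the result is "ja".

ja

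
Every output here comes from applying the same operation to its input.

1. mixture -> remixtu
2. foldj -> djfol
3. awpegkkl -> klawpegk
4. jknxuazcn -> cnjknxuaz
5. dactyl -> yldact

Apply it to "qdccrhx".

Looking at the pairs, the operation is to move the last 2 characters to the front (rotate right by 2).
For "qdccrhx" the result is "hxqdccr".

hxqdccr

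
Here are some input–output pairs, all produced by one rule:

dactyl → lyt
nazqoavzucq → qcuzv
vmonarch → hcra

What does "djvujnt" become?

tnj

In each case the input is transformed by: take characters alternately from the front and the back (1st, last, 2nd, 2nd-last, ...), then keep every other character starting from the second (positions 2nd, 4th, 6th, ...).
"djvujnt" → "dtjnvju" → "tnj".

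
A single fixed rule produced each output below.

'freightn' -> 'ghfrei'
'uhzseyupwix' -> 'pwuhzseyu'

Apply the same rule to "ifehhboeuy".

oeifehhb

Looking at the pairs, the operation is to delete the last 2 characters, then move the last 2 characters to the front (rotate right by 2).
Starting from "ifehhboeuy": after the first operation, "ifehhboe"; after the second, "oeifehhb".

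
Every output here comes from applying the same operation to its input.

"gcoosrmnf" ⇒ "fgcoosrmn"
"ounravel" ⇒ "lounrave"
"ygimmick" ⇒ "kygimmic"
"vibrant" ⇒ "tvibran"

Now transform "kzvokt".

Rule — move the last character to the front.
So "kzvokt" becomes "tkzvok".

tkzvok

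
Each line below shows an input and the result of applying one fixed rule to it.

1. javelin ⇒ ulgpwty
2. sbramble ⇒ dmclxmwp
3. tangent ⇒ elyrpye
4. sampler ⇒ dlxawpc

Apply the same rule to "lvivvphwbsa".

wgtggashmdl

The rule is to shift every letter 11 places forward in the alphabet (wrapping around).
So "lvivvphwbsa" becomes "wgtggashmdl".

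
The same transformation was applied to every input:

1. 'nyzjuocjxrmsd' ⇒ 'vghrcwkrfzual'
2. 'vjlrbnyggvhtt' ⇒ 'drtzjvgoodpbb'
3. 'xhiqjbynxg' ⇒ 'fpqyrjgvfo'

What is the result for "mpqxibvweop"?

uxyfqjdemwx

Looking at the pairs, the operation is to shift every letter 8 places forward in the alphabet (wrapping around).
Applying that to "mpqxibvweop" gives "uxyfqjdemwx".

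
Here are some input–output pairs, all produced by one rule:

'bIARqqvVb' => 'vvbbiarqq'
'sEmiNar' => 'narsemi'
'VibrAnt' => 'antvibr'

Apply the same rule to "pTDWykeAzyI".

zyiptdwykea

The pattern: move the last 3 characters to the front (rotate right by 3), then convert every letter to lowercase.
Applying both steps to "pTDWykeAzyI": "zyIpTDWykeA", then "zyiptdwykea".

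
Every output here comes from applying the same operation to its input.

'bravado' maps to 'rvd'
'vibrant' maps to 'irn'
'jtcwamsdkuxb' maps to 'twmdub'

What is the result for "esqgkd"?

sgd

What's happening: keep every other character starting from the second (positions 2nd, 4th, 6th, ...).
For "esqgkd" the result is "sgd".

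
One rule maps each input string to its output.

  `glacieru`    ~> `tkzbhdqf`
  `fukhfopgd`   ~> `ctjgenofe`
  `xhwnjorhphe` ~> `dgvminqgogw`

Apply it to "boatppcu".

Looking at the pairs, the operation is to swap the first and last characters, then shift every letter 1 place backward in the alphabet (wrapping around).
So "boatppcu" becomes "tnzsooba".
(Check on "glacieru": → "ulacierg" → "tkzbhdqf" ✓)

tnzsooba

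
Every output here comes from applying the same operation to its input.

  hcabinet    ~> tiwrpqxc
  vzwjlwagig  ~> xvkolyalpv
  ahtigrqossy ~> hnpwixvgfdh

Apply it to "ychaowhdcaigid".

What's happening: move the last 2 characters to the front (rotate right by 2), then shift every letter 11 places backward in the alphabet (wrapping around).
For "ychaowhdcaigid", step one produces "idychaowhdcaig"; step two turns that into "xsnrwpdlwsrpxv".

xsnrwpdlwsrpxv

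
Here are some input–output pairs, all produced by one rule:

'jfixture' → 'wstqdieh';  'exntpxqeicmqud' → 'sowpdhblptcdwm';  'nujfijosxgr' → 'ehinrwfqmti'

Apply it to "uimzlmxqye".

The transformation: move the first 3 characters to the end (rotate left by 3), then shift every letter 1 place backward in the alphabet (wrapping around).
Applying both steps to "uimzlmxqye": "zlmxqyeuim", then "yklwpxdthl".

yklwpxdthl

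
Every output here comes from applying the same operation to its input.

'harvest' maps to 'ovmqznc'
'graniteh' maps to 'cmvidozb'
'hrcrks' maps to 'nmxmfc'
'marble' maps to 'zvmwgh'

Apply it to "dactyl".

Each output is the input with this applied: shift every letter 5 places backward in the alphabet (wrapping around), then swap the first and last characters.
"dactyl" → "gvxoty".
(Check on "harvest": → "cvmqzno" → "ovmqznc" ✓)

gvxoty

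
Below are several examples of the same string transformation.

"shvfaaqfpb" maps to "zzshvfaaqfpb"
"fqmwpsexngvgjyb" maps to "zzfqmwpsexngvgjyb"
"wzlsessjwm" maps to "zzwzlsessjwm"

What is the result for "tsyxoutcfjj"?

Each output is the input with this applied: prepend "zz".
"tsyxoutcfjj" → "zztsyxoutcfjj".

zztsyxoutcfjj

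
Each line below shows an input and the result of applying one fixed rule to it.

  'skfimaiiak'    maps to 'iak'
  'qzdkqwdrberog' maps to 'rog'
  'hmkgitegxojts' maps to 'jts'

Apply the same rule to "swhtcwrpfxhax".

hax

The rule is to keep only the last 3 characters.
So "swhtcwrpfxhax" becomes "hax".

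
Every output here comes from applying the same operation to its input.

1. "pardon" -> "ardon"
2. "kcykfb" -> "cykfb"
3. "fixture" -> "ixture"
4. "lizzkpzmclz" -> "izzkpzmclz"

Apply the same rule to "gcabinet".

The rule is to delete the first character.
So "gcabinet" becomes "cabinet".

cabinet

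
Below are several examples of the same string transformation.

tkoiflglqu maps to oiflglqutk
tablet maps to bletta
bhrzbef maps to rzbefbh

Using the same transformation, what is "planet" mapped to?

anetpl

What's happening: move the first 2 characters to the end (rotate left by 2).
For "planet" the result is "anetpl".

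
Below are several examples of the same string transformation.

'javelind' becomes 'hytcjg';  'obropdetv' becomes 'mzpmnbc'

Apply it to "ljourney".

In each case the input is transformed by: shift every letter 2 places backward in the alphabet (wrapping around), then delete the last 2 characters.
Starting from "ljourney": after the first operation, "jhmsplcw"; after the second, "jhmspl".

jhmspl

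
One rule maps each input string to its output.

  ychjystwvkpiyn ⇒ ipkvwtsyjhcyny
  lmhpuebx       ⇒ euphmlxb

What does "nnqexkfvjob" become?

What's happening: move the last 2 characters to the front (rotate right by 2), then reverse the string.
"nnqexkfvjob" → "obnnqexkfvj" → "jvfkxeqnnbo".

jvfkxeqnnbo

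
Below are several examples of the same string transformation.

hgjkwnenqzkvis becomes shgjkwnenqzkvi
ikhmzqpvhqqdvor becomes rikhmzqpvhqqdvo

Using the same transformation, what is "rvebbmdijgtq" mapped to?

The pattern: move the last character to the front.
"rvebbmdijgtq" → "qrvebbmdijgt".

qrvebbmdijgt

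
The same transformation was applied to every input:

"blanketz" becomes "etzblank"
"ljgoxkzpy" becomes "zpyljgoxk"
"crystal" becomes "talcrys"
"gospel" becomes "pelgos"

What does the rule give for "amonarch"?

rchamona

Each output is the input with this applied: move the last 3 characters to the front (rotate right by 3).
Doing the same to "amonarch": "rchamona".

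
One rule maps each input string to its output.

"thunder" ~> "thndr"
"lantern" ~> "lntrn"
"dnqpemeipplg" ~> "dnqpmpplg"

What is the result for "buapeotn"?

bptn

Each output is the input with this applied: remove every vowel.
So "buapeotn" becomes "bptn".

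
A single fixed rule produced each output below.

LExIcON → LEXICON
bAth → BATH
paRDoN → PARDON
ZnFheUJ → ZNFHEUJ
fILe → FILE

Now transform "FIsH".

The pattern: convert every letter to uppercase.
On "FIsH" that produces "FISH".

FISH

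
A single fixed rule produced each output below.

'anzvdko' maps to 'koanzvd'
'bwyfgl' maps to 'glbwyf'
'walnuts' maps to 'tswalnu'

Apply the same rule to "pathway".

aypathw

The rule is to move the last 2 characters to the front (rotate right by 2).
For "pathway" the result is "aypathw".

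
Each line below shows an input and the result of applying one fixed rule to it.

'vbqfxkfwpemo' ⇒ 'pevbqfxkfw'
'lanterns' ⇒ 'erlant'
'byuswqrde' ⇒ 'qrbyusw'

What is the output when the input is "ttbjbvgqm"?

The transformation: delete the last 2 characters, then move the last 2 characters to the front (rotate right by 2).
Starting from "ttbjbvgqm": after the first operation, "ttbjbvg"; after the second, "vgttbjb".
(Check on "byuswqrde": → "byuswqr" → "qrbyusw" ✓)

vgttbjb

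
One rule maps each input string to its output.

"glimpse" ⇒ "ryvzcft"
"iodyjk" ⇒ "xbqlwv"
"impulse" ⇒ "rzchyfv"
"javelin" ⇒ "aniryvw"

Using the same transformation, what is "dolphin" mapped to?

What's happening: shift every letter 13 places forward in the alphabet (wrapping around) — i.e. ROT13, then swap the first and last characters.
Working it through for "dolphin": intermediate "qbycuva", final "abycuvq".

abycuvq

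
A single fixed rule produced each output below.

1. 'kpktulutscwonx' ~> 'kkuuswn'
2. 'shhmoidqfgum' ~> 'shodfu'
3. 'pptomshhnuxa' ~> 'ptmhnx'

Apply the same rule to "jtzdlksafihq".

jzlsfh

Each output is the input with this applied: keep every other character starting from the first (positions 1st, 3rd, 5th, ...).
Applying that to "jtzdlksafihq" gives "jzlsfh".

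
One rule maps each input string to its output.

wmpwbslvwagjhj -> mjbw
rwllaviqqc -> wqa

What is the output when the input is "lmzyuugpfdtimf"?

miuf

In each case the input is transformed by: take characters alternately from the front and the back (1st, last, 2nd, 2nd-last, ...), then keep one character in every 3, starting at position 3 (positions 3rd, 6th, 9th, ...).
On "lmzyuugpfdtimf" that produces "miuf".
(Check on "wmpwbslvwagjhj": → "wjmhpjwgbaswlv" → "mjbw" ✓)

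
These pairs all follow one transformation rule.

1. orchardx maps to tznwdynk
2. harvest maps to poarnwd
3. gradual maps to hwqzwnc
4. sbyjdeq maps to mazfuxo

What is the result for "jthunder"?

The pattern: shift every letter 4 places backward in the alphabet (wrapping around), then reverse the string.
For "jthunder", step one produces "fpdqjzan"; step two turns that into "nazjqdpf".

nazjqdpf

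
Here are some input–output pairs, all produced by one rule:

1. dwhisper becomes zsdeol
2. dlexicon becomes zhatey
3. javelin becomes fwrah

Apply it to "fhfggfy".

bdbcc

Each output is the input with this applied: delete the last 2 characters, then shift every letter 4 places backward in the alphabet (wrapping around).
On "fhfggfy" that produces "bdbcc".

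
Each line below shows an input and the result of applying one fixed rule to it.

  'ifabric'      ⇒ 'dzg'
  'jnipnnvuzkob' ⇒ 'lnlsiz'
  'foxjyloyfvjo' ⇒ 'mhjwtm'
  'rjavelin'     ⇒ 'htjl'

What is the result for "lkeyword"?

iwmb

The pattern: keep every other character starting from the second (positions 2nd, 4th, 6th, ...), then shift every letter 2 places backward in the alphabet (wrapping around).
"lkeyword" → "kyod" → "iwmb".
(Check on "jnipnnvuzkob": → "npnukb" → "lnlsiz" ✓)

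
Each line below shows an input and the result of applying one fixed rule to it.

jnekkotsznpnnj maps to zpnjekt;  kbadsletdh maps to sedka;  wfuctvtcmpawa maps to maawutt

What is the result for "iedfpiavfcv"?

afvidp

Each output is the input with this applied: keep every other character starting from the first (positions 1st, 3rd, 5th, ...), then move the last 3 characters to the front (rotate right by 3).
Applying both steps to "iedfpiavfcv": "idpafv", then "afvidp".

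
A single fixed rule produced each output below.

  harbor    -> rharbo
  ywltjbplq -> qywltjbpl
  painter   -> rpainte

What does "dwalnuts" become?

sdwalnut

The pattern: move the last character to the front.
Applying that to "dwalnuts" gives "sdwalnut".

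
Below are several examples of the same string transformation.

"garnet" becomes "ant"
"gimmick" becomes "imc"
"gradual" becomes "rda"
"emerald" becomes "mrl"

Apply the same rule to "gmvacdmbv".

Rule — keep every other character starting from the second (positions 2nd, 4th, 6th, ...).
For "gmvacdmbv" the result is "madb".

madb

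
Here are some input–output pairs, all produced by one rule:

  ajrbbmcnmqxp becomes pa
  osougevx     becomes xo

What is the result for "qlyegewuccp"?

pq

What's happening: move the first character to the end, then keep only the last 2 characters.
Applying both steps to "qlyegewuccp": "lyegewuccpq", then "pq".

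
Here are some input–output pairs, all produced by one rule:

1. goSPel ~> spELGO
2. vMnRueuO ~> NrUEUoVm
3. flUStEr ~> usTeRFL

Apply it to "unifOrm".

IFoRMUN

Rule — flip the case of every letter, then move the first 2 characters to the end (rotate left by 2).
"unifOrm" → "UNIFoRM" → "IFoRMUN".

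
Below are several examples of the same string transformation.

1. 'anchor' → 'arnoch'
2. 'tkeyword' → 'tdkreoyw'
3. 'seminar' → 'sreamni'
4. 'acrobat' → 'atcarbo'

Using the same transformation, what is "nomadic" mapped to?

Looking at the pairs, the operation is to take characters alternately from the front and the back (1st, last, 2nd, 2nd-last, ...).
Applying that to "nomadic" gives "ncoimda".

ncoimda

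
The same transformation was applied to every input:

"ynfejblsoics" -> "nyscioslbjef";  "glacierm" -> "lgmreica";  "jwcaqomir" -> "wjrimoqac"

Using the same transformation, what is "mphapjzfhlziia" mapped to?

pmaiizlhfzjpah

Each output is the input with this applied: move the first 2 characters to the end (rotate left by 2), then reverse the string.
Starting from "mphapjzfhlziia": after the first operation, "hapjzfhlziiamp"; after the second, "pmaiizlhfzjpah".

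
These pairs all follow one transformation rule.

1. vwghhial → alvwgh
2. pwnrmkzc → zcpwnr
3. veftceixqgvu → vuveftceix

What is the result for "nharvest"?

The rule is to move the last 2 characters to the front (rotate right by 2), then delete the last 2 characters.
Applying both steps to "nharvest": "stnharve", then "stnhar".

stnhar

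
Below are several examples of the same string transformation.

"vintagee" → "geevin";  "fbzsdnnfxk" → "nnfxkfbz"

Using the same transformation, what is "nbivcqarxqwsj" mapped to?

qarxqwsjnbi

Each output is the input with this applied: move the first 3 characters to the end (rotate left by 3), then delete the first 2 characters.
Starting from "nbivcqarxqwsj": after the first operation, "vcqarxqwsjnbi"; after the second, "qarxqwsjnbi".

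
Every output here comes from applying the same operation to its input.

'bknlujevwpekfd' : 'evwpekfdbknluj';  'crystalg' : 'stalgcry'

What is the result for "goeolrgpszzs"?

rgpszzsgoeol

In each case the input is transformed by: move the last character to the front, then swap the front and back halves of the string.
Working it through for "goeolrgpszzs": intermediate "sgoeolrgpszz", final "rgpszzsgoeol".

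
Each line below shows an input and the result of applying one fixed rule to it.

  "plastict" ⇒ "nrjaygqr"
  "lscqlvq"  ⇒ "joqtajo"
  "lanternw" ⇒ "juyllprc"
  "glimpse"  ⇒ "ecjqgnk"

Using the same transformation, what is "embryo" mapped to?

cmkwzp

The rule is to take characters alternately from the front and the back (1st, last, 2nd, 2nd-last, ...), then shift every letter 2 places backward in the alphabet (wrapping around).
Working it through for "embryo": intermediate "eomybr", final "cmkwzp".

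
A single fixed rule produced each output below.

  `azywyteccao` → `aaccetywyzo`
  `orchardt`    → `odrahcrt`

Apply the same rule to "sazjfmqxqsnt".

snsqxqmfjzat

The rule is to swap the first and last characters, then reverse the string.
On "sazjfmqxqsnt": the first step gives "tazjfmqxqsns", and the second then gives "snsqxqmfjzat".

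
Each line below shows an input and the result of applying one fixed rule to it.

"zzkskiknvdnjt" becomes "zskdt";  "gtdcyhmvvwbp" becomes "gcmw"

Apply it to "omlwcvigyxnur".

The transformation: keep one character in every 3, starting at position 1 (positions 1st, 4th, 7th, ...).
So "omlwcvigyxnur" becomes "owixr".

owixr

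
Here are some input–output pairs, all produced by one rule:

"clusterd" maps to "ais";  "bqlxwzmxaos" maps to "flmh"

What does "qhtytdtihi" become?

wix

Rule — shift every letter 11 places backward in the alphabet (wrapping around), then keep one character in every 3, starting at position 2 (positions 2nd, 5th, 8th, ...).
So "qhtytdtihi" becomes "wix".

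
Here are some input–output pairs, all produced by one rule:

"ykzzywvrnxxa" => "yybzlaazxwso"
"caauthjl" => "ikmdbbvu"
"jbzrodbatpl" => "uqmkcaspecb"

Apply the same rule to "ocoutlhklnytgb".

Looking at the pairs, the operation is to move the last 3 characters to the front (rotate right by 3), then shift every letter 1 place forward in the alphabet (wrapping around).
"ocoutlhklnytgb" → "tgbocoutlhklny" → "uhcpdpvumilmoz".

uhcpdpvumilmoz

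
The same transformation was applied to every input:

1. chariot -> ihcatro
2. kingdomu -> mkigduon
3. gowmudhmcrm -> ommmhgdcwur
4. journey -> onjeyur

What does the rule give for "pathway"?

The pattern: sort the characters into reverse alphabetical order, then move the first 3 characters to the end (rotate left by 3).
On "pathway" that produces "phaaywt".

phaaywt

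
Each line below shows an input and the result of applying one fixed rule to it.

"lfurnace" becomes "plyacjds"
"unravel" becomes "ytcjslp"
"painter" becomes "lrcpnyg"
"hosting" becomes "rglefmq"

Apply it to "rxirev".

pctpvg

The transformation: shift every letter 2 places backward in the alphabet (wrapping around), then move the first 3 characters to the end (rotate left by 3).
Working it through for "rxirev": intermediate "pvgpct", final "pctpvg".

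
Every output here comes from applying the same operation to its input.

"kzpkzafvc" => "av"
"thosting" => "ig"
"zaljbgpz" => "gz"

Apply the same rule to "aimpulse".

Each output is the input with this applied: keep every other character starting from the second (positions 2nd, 4th, 6th, ...), then keep only the last 2 characters.
Applying both steps to "aimpulse": "iple", then "le".

le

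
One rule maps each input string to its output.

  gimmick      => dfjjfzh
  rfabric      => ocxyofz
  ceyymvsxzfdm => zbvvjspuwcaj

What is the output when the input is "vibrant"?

sfyoxkq

Rule — shift every letter 3 places backward in the alphabet (wrapping around).
So "vibrant" becomes "sfyoxkq".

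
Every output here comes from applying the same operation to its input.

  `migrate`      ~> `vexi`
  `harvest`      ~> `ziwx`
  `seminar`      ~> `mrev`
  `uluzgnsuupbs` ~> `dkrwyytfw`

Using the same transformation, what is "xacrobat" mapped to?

Looking at the pairs, the operation is to shift every letter 4 places forward in the alphabet (wrapping around), then delete the first 3 characters.
Working it through for "xacrobat": intermediate "begvsfex", final "vsfex".

vsfex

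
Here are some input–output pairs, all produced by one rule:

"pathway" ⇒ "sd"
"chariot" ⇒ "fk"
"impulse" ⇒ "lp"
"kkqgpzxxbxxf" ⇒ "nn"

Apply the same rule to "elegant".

ho

Looking at the pairs, the operation is to shift every letter 3 places forward in the alphabet (wrapping around), then keep only the first 2 characters.
Starting from "elegant": after the first operation, "hohjdqw"; after the second, "ho".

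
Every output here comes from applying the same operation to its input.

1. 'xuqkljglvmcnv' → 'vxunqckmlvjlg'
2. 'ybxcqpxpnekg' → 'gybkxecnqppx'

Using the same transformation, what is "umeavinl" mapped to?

lumneiav

The transformation: swap the first and last characters, then take characters alternately from the front and the back (1st, last, 2nd, 2nd-last, ...).
Working it through for "umeavinl": intermediate "lmeavinu", final "lumneiav".
(Check on "ybxcqpxpnekg": → "gbxcqpxpneky" → "gybkxecnqppx" ✓)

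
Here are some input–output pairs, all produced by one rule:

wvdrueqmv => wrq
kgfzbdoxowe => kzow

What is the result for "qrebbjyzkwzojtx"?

qbywj

In each case the input is transformed by: keep one character in every 3, starting at position 1 (positions 1st, 4th, 7th, ...).
Applying that to "qrebbjyzkwzojtx" gives "qbywj".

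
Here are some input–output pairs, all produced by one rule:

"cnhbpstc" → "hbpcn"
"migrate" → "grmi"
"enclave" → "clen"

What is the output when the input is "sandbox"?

The rule is to delete the last 3 characters, then move the first 2 characters to the end (rotate left by 2).
Applying both steps to "sandbox": "sand", then "ndsa".

ndsa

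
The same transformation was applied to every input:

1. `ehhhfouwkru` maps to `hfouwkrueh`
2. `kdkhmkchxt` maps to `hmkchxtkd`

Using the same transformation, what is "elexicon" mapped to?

The transformation: move the first 3 characters to the end (rotate left by 3), then delete the last character.
"elexicon" → "xiconele" → "xiconel".

xiconel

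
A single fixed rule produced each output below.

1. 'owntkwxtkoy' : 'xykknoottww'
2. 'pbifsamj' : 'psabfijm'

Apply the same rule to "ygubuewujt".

Rule — sort the characters into alphabetical order, then move the last 2 characters to the front (rotate right by 2).
On "ygubuewujt" that produces "wybegjtuuu".

wybegjtuuu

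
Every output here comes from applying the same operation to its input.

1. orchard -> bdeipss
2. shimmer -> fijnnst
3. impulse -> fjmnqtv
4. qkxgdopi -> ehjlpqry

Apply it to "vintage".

In each case the input is transformed by: shift every letter 1 place forward in the alphabet (wrapping around), then sort the characters into alphabetical order.
Starting from "vintage": after the first operation, "wjoubhf"; after the second, "bfhjouw".

bfhjouw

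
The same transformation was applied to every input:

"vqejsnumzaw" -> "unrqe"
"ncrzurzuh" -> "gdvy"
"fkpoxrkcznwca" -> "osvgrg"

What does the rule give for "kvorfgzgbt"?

zvkkx

The transformation: keep every other character starting from the second (positions 2nd, 4th, 6th, ...), then shift every letter 4 places forward in the alphabet (wrapping around).
Starting from "kvorfgzgbt": after the first operation, "vrggt"; after the second, "zvkkx".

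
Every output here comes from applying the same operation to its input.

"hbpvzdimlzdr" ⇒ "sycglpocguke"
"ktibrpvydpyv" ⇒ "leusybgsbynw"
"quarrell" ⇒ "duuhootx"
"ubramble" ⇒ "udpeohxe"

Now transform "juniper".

The transformation: shift every letter 3 places forward in the alphabet (wrapping around), then move the first 2 characters to the end (rotate left by 2).
On "juniper": the first step gives "mxqlshu", and the second then gives "qlshumx".

qlshumx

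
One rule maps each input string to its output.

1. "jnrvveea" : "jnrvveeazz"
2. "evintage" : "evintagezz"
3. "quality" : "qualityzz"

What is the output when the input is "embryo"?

The pattern: append "zz".
So "embryo" becomes "embryozz".

embryozz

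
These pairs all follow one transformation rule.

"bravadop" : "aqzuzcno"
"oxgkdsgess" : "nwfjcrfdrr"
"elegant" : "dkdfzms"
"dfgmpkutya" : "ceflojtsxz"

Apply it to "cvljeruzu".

Rule — shift every letter 1 place backward in the alphabet (wrapping around).
Doing the same to "cvljeruzu": "bukidqtyt".

bukidqtyt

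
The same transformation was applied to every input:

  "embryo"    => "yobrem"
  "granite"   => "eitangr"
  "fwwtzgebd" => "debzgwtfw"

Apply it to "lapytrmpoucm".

What's happening: swap each adjacent pair of characters (1↔2, 3↔4, ...), then reverse the string.
On "lapytrmpoucm" that produces "cmoumptrpyla".

cmoumptrpyla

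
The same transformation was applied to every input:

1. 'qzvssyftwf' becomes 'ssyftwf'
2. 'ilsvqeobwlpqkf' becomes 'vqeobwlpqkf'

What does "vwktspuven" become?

tspuven

The pattern: delete the first 3 characters.
"vwktspuven" → "tspuven".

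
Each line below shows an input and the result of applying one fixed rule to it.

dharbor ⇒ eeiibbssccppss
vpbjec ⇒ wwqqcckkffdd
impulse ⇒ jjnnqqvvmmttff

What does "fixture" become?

Each output is the input with this applied: shift every letter 1 place forward in the alphabet (wrapping around), then double every character.
Applying both steps to "fixture": "gjyuvsf", then "ggjjyyuuvvssff".

ggjjyyuuvvssff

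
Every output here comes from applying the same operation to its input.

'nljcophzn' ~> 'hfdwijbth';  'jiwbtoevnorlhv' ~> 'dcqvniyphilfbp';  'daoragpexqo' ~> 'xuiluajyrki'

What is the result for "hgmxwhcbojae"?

Each output is the input with this applied: shift every letter 6 places backward in the alphabet (wrapping around).
On "hgmxwhcbojae" that produces "bagrqbwviduy".

bagrqbwviduy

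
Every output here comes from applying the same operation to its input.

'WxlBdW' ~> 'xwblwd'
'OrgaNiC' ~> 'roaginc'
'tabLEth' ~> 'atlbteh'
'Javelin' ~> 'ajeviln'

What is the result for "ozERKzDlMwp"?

zorezkldwmp

The pattern: swap each adjacent pair of characters (1↔2, 3↔4, ...), then convert every letter to lowercase.
Starting from "ozERKzDlMwp": after the first operation, "zoREzKlDwMp"; after the second, "zorezkldwmp".
(Check on "OrgaNiC": → "rOagiNC" → "roaginc" ✓)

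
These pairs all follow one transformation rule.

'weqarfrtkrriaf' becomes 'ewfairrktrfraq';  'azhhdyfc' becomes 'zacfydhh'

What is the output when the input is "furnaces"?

Each output is the input with this applied: move the first 2 characters to the end (rotate left by 2), then reverse the string.
On "furnaces": the first step gives "rnacesfu", and the second then gives "ufsecanr".

ufsecanr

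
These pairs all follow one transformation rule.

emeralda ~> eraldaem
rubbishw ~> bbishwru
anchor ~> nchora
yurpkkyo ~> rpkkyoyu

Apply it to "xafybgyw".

fybgywxa

Each output is the input with this applied: move the last 2 characters to the front (rotate right by 2), then swap the front and back halves of the string.
Doing the same to "xafybgyw": "fybgywxa".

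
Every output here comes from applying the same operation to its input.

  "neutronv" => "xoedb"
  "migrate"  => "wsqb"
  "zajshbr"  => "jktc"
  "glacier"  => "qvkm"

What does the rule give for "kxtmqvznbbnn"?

The transformation: delete the last 3 characters, then shift every letter 10 places forward in the alphabet (wrapping around).
Applying both steps to "kxtmqvznbbnn": "kxtmqvznb", then "uhdwafjxl".

uhdwafjxl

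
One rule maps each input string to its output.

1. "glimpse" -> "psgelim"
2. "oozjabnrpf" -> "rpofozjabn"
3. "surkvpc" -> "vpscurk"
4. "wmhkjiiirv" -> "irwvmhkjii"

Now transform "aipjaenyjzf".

What's happening: swap the first and last characters, then move the last 3 characters to the front (rotate right by 3).
On "aipjaenyjzf": the first step gives "fipjaenyjza", and the second then gives "jzafipjaeny".

jzafipjaeny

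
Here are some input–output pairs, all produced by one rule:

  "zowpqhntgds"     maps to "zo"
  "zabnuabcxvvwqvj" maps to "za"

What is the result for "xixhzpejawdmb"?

Looking at the pairs, the operation is to keep only the first 2 characters.
Applying that to "xixhzpejawdmb" gives "xi".

xi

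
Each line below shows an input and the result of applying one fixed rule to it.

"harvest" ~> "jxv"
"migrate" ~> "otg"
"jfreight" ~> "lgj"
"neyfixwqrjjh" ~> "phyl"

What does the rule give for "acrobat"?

Looking at the pairs, the operation is to shift every letter 2 places forward in the alphabet (wrapping around), then keep one character in every 3, starting at position 1 (positions 1st, 4th, 7th, ...).
Starting from "acrobat": after the first operation, "cetqdcv"; after the second, "cqv".

cqv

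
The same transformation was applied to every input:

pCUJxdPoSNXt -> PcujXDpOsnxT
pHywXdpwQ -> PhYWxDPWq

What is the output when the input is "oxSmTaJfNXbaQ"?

OXsMtAjFnxBAq

What's happening: flip the case of every letter.
So "oxSmTaJfNXbaQ" becomes "OXsMtAjFnxBAq".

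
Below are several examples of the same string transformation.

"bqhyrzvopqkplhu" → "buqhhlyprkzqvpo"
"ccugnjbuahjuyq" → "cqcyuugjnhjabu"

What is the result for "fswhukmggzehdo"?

What's happening: take characters alternately from the front and the back (1st, last, 2nd, 2nd-last, ...).
"fswhukmggzehdo" → "fosdwhheuzkgmg".

fosdwhheuzkgmg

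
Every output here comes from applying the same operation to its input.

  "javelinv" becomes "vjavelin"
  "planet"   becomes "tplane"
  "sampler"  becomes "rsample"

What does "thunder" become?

rthunde

Looking at the pairs, the operation is to move the last character to the front.
Doing the same to "thunder": "rthunde".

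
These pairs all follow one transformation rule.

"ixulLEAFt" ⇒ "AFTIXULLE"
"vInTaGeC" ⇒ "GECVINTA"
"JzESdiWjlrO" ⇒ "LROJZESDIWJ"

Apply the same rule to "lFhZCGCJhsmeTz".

Each output is the input with this applied: move the last 3 characters to the front (rotate right by 3), then convert every letter to uppercase.
"lFhZCGCJhsmeTz" → "eTzlFhZCGCJhsm" → "ETZLFHZCGCJHSM".
(Check on "ixulLEAFt": → "AFtixulLE" → "AFTIXULLE" ✓)

ETZLFHZCGCJHSM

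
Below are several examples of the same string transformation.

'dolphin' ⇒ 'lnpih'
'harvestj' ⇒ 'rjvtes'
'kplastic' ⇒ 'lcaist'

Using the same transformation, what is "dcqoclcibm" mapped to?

Looking at the pairs, the operation is to delete the first 2 characters, then take characters alternately from the front and the back (1st, last, 2nd, 2nd-last, ...).
"dcqoclcibm" → "qoclcibm" → "qmobcilc".
(Check on "kplastic": → "lastic" → "lcaist" ✓)

qmobcilc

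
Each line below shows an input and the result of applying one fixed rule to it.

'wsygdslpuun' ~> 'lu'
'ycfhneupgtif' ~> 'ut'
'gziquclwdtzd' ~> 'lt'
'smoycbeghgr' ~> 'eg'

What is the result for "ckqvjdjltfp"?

The transformation: keep one character in every 3, starting at position 1 (positions 1st, 4th, 7th, ...), then delete the first 2 characters.
Applying both steps to "ckqvjdjltfp": "cvjf", then "jf".
(Check on "wsygdslpuun": → "wglu" → "lu" ✓)

jf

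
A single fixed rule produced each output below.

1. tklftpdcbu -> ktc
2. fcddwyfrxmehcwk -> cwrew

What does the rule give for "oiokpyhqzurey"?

The transformation: keep one character in every 3, starting at position 2 (positions 2nd, 5th, 8th, ...).
For "oiokpyhqzurey" the result is "ipqr".

ipqr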